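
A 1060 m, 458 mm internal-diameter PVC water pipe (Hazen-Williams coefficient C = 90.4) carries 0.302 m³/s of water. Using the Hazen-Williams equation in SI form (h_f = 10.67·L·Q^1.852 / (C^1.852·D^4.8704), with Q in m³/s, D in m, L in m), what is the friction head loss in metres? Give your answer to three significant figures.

h_f ≈ 13.2 m

h_f = 10.67·1060·0.302^1.852 / (90.4^1.852·0.458^4.8704) = 13.16 m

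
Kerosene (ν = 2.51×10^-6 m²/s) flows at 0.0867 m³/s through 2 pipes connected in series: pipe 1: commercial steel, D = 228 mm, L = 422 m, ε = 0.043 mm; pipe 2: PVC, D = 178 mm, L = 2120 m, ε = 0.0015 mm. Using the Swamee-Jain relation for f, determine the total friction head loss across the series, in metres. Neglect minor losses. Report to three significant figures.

Pipe 1: V = 2.124 m/s, Re = 1.93×10^5, ε/D = 1.89×10^-4, f = 0.01713, h_1 = f(L/D)V²/2g = 7.289 m
Pipe 2: V = 3.484 m/s, Re = 2.47×10^5, ε/D = 8.43×10^-6, f = 0.01500, h_2 = f(L/D)V²/2g = 110.5 m
Series → Q common, losses add: H = Σh = 117.8 m

H ≈ 118 m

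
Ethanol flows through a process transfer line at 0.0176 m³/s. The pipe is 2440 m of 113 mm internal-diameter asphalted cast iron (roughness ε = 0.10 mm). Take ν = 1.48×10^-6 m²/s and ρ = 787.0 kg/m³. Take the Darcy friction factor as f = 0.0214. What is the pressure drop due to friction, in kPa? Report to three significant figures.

Δp ≈ 560 kPa

V = 4Q/(πD²) = 4·0.0176/(π·0.113²) = 1.755 m/s
h_f = f(L/D)V²/(2g) = 0.02140·(2440/0.113)·1.755²/(2·9.81) = 72.54 m
Δp = ρg·h_f = 787.0·9.81·72.54 = 560.0 kPa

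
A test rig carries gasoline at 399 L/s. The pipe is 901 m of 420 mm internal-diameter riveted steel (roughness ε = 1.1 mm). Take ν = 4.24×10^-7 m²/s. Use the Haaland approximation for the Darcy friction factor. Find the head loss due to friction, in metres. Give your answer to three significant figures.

V = 4Q/(πD²) = 4·0.399/(π·0.420²) = 2.880 m/s
Re = VD/ν = 2.880·0.420/4.24×10^-7 = 2.85×10^6 → turbulent
ε/D = 1.1/420 = 0.00262
Haaland: f = 0.02529
h_f = f(L/D)V²/(2g) = 0.02529·(901/0.420)·2.880²/(2·9.81) = 22.94 m

h_f ≈ 22.9 m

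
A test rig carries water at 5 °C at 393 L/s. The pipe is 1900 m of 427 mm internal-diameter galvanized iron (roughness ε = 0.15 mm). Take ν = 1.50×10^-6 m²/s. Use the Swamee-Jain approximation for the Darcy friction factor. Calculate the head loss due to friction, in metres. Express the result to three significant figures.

V = 4Q/(πD²) = 4·0.393/(π·0.427²) = 2.744 m/s
Re = VD/ν = 2.744·0.427/1.50×10^-6 = 7.81×10^5 → turbulent
ε/D = 0.15/427 = 3.51×10^-4
Swamee-Jain: f = 0.01637
h_f = f(L/D)V²/(2g) = 0.01637·(1900/0.427)·2.744²/(2·9.81) = 27.96 m

h_f ≈ 28.0 m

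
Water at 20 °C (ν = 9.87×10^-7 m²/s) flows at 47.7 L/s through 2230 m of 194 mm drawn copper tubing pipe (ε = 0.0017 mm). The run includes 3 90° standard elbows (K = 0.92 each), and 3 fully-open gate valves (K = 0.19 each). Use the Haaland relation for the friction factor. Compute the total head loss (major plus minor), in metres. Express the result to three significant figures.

V = 4Q/(πD²) = 1.614 m/s; V²/2g = 0.1327 m
Re = 3.17×10^5, ε/D = 8.76×10^-6 → f = 0.01427 (Haaland)
Major: h_f = f(L/D)·V²/2g = 0.01427·11495·0.1327 = 21.77 m
Minor: ΣK = 3.33; h_m = ΣK·V²/2g = 0.4420 m
Total H_L = 21.77 + 0.4420 = 22.21 m

H_L ≈ 22.2 m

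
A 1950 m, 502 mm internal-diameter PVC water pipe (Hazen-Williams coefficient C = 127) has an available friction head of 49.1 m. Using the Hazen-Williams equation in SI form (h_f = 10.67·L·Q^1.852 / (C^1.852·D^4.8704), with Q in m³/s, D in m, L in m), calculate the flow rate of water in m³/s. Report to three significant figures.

Q ≈ 0.791 m³/s

Rearranging: Q = [h_f·C^1.852·D^4.8704 / (10.67·L)]^(1/1.852)
Q = [49.1·127^1.852·0.502^4.8704 / (10.67·1950)]^0.540 = 0.7910 m³/s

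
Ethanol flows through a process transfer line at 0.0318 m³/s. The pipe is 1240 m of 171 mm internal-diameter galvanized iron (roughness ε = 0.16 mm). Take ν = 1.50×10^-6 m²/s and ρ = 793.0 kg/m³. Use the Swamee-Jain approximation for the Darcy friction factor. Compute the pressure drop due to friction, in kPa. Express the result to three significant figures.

V = 4Q/(πD²) = 4·0.0318/(π·0.171²) = 1.385 m/s
Re = VD/ν = 1.385·0.171/1.50×10^-6 = 1.58×10^5 → turbulent
ε/D = 0.16/171 = 9.36×10^-4
Swamee-Jain: f = 0.02127
h_f = f(L/D)V²/(2g) = 0.02127·(1240/0.171)·1.385²/(2·9.81) = 15.08 m
Δp = ρg·h_f = 793.0·9.81·15.08 = 117.3 kPa

Δp ≈ 117 kPa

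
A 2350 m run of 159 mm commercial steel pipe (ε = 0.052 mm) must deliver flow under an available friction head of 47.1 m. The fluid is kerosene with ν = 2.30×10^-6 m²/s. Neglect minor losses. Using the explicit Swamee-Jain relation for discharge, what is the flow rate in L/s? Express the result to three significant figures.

Q ≈ 36.1 L/s

Swamee-Jain (Type II): Q = -0.965·√(gD⁵h_f/L)·ln[ε/(3.7D) + √(3.17ν²L/(gD³h_f))]
√(gD⁵h_f/L) = √(9.81·0.159⁵·47.1/2350) = 0.004470
ε/(3.7D) = 8.84×10^-5; √(3.17ν²L/(gD³h_f)) = 1.46×10^-4
Q = -0.965·0.004470·ln(2.341×10^-4) = 0.03606 m³/s
Check: V = 1.82 m/s, Re = 1.26×10^5, f = 0.01901, h_f = 47.2 m ≈ 47.1 m ✓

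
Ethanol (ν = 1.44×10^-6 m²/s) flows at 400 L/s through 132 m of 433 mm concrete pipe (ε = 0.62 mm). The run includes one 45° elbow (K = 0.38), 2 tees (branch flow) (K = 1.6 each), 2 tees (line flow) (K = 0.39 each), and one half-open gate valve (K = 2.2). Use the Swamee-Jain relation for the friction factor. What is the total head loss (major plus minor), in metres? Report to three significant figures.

V = 4Q/(πD²) = 2.716 m/s; V²/2g = 0.3761 m
Re = 8.17×10^5, ε/D = 0.00143 → f = 0.02185 (Swamee-Jain)
Major: h_f = f(L/D)·V²/2g = 0.02185·304.8·0.3761 = 2.505 m
Minor: ΣK = 6.56; h_m = ΣK·V²/2g = 2.467 m
Total H_L = 2.505 + 2.467 = 4.972 m

H_L ≈ 4.97 m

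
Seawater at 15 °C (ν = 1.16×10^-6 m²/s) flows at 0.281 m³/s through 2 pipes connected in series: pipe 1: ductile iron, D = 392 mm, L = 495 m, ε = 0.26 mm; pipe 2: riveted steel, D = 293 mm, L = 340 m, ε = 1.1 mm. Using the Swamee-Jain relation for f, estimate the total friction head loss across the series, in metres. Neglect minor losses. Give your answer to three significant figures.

Pipe 1: V = 2.328 m/s, Re = 7.87×10^5, ε/D = 6.63×10^-4, f = 0.01843, h_1 = f(L/D)V²/2g = 6.431 m
Pipe 2: V = 4.168 m/s, Re = 1.05×10^6, ε/D = 0.00375, f = 0.02807, h_2 = f(L/D)V²/2g = 28.83 m
Series → Q common, losses add: H = Σh = 35.26 m

H ≈ 35.3 m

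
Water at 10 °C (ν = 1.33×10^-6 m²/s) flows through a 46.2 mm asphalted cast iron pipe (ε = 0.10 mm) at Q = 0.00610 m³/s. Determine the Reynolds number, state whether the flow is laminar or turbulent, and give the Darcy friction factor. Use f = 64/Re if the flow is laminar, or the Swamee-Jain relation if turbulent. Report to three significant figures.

V = 4Q/(πD²) = 3.639 m/s
Re = VD/ν = 3.639·0.0462/1.33×10^-6 = 1.26×10^5
Re > 4000 → turbulent; ε/D = 0.00216
Swamee-Jain: f = 0.02543

Re ≈ 1.26×10^5; turbulent; f ≈ 0.0254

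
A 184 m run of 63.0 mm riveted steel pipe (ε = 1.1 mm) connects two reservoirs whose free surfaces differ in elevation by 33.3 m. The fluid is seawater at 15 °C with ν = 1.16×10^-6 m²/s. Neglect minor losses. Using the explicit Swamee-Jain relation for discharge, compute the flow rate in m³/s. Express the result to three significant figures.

Q ≈ 0.00683 m³/s

Swamee-Jain (Type II): Q = -0.965·√(gD⁵h_f/L)·ln[ε/(3.7D) + √(3.17ν²L/(gD³h_f))]
√(gD⁵h_f/L) = √(9.81·0.0630⁵·33.3/184) = 0.001327
ε/(3.7D) = 0.00472; √(3.17ν²L/(gD³h_f)) = 9.80×10^-5
Q = -0.965·0.001327·ln(0.004817) = 0.006835 m³/s
Check: V = 2.19 m/s, Re = 1.19×10^5, f = 0.04677, h_f = 33.5 m ≈ 33.3 m ✓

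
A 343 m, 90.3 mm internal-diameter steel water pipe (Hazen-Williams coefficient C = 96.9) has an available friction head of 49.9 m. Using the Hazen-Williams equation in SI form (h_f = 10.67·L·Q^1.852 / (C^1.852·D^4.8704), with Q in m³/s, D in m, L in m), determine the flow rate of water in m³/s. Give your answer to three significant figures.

Rearranging: Q = [h_f·C^1.852·D^4.8704 / (10.67·L)]^(1/1.852)
Q = [49.9·96.9^1.852·0.0903^4.8704 / (10.67·343)]^0.540 = 0.01709 m³/s

Q ≈ 0.0171 m³/s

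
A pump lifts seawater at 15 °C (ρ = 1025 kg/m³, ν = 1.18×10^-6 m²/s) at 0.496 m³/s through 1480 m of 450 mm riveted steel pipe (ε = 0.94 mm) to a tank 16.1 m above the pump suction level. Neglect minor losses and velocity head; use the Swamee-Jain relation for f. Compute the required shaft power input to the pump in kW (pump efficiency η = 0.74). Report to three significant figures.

P_shaft ≈ 371 kW

V = 4Q/(πD²) = 3.119 m/s; Re = 1.19×10^6; ε/D = 0.00209; f = 0.02391
h_f = f(L/D)V²/2g = 38.98 m
Total head H = z + h_f = 16.1 + 38.98 = 55.08 m
P_hyd = ρgQH = 1025·9.81·0.496·55.08 = 274.7 kW
P_shaft = P_hyd/η = 274.7/0.74 = 371.2 kW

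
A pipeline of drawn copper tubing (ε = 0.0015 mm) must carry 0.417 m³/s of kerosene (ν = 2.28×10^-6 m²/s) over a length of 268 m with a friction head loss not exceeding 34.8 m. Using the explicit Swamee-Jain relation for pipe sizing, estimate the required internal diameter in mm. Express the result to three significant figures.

D ≈ 269 mm

Swamee-Jain (Type III): D = 0.66·[ε^1.25·(LQ²/(gh_f))^4.75 + ν·Q^9.4·(L/(gh_f))^5.2]^0.04
LQ²/(gh_f) = 0.1365; L/(gh_f) = 0.7850
Term 1 = ε^1.25·(…)^4.75 = 4.09×10^-12; Term 2 = ν·Q^9.4·(…)^5.2 = 1.74×10^-10
D = 0.66·(4.09×10^-12 + 1.74×10^-10)^0.04 = 0.2689 m = 269 mm
Check: V = 7.34 m/s, Re = 8.66×10^5, f = 0.01202, h_f = 32.9 m ≈ 34.8 m ✓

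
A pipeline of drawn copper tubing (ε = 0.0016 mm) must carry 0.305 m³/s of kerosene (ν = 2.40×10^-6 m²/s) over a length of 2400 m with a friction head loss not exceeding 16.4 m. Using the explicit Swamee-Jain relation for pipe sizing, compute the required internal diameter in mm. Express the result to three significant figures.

Swamee-Jain (Type III): D = 0.66·[ε^1.25·(LQ²/(gh_f))^4.75 + ν·Q^9.4·(L/(gh_f))^5.2]^0.04
LQ²/(gh_f) = 1.388; L/(gh_f) = 14.92
Term 1 = ε^1.25·(…)^4.75 = 2.70×10^-7; Term 2 = ν·Q^9.4·(…)^5.2 = 4.32×10^-5
D = 0.66·(2.70×10^-7 + 4.32×10^-5)^0.04 = 0.4417 m = 442 mm
Check: V = 1.99 m/s, Re = 3.66×10^5, f = 0.01390, h_f = 15.3 m ≈ 16.4 m ✓

D ≈ 442 mm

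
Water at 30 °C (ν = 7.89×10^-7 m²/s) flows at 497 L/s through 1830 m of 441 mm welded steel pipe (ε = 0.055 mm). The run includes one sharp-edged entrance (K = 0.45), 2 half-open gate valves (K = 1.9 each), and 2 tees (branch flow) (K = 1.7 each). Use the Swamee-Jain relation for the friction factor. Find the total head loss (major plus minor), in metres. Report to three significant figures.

H_L ≈ 34.0 m

V = 4Q/(πD²) = 3.254 m/s; V²/2g = 0.5396 m
Re = 1.82×10^6, ε/D = 1.25×10^-4 → f = 0.01335 (Swamee-Jain)
Major: h_f = f(L/D)·V²/2g = 0.01335·4150·0.5396 = 29.89 m
Minor: ΣK = 7.65; h_m = ΣK·V²/2g = 4.128 m
Total H_L = 29.89 + 4.128 = 34.02 m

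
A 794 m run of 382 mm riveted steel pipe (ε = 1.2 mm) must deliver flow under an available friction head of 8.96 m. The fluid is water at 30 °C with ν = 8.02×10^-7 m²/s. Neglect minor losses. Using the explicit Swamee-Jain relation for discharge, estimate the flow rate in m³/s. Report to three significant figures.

Swamee-Jain (Type II): Q = -0.965·√(gD⁵h_f/L)·ln[ε/(3.7D) + √(3.17ν²L/(gD³h_f))]
√(gD⁵h_f/L) = √(9.81·0.382⁵·8.96/794) = 0.03001
ε/(3.7D) = 8.49×10^-4; √(3.17ν²L/(gD³h_f)) = 1.82×10^-5
Q = -0.965·0.03001·ln(8.672×10^-4) = 0.2042 m³/s
Check: V = 1.78 m/s, Re = 8.48×10^5, f = 0.02674, h_f = 8.99 m ≈ 8.96 m ✓

Q ≈ 0.204 m³/s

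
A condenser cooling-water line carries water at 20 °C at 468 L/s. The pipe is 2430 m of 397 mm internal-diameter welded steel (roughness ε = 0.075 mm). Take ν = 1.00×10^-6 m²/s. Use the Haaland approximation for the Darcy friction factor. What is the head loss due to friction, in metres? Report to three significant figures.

h_f ≈ 63.3 m

V = 4Q/(πD²) = 4·0.468/(π·0.397²) = 3.781 m/s
Re = VD/ν = 3.781·0.397/1.00×10^-6 = 1.50×10^6 → turbulent
ε/D = 0.075/397 = 1.89×10^-4
Haaland: f = 0.01421
h_f = f(L/D)V²/(2g) = 0.01421·(2430/0.397)·3.781²/(2·9.81) = 63.35 m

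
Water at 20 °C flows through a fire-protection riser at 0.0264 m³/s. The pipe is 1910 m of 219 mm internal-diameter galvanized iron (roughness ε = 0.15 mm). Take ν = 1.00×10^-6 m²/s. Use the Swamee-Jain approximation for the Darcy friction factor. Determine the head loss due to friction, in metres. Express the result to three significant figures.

V = 4Q/(πD²) = 4·0.0264/(π·0.219²) = 0.7009 m/s
Re = VD/ν = 0.7009·0.219/1.00×10^-6 = 1.53×10^5 → turbulent
ε/D = 0.15/219 = 6.85×10^-4
Swamee-Jain: f = 0.02028
h_f = f(L/D)V²/(2g) = 0.02028·(1910/0.219)·0.7009²/(2·9.81) = 4.429 m

h_f ≈ 4.43 m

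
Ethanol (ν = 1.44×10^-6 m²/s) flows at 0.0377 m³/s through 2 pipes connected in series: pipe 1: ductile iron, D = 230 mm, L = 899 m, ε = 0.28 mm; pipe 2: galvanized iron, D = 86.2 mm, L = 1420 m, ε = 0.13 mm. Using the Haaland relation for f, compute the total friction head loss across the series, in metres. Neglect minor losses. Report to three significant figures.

H ≈ 785 m

Pipe 1: V = 0.9074 m/s, Re = 1.45×10^5, ε/D = 0.00122, f = 0.02212, h_1 = f(L/D)V²/2g = 3.628 m
Pipe 2: V = 6.460 m/s, Re = 3.87×10^5, ε/D = 0.00151, f = 0.02230, h_2 = f(L/D)V²/2g = 781.5 m
Series → Q common, losses add: H = Σh = 785.1 m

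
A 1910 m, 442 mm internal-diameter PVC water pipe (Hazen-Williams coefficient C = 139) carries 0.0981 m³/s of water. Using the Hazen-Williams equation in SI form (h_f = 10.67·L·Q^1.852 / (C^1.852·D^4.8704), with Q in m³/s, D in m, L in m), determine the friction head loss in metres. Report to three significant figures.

h_f = 10.67·1910·0.0981^1.852 / (139^1.852·0.442^4.8704) = 1.584 m

h_f ≈ 1.58 m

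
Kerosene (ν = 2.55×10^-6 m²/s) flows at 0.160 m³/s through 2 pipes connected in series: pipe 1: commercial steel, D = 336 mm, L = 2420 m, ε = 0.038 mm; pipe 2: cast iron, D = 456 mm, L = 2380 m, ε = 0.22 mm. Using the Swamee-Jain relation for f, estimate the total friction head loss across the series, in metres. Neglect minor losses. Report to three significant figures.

H ≈ 24.1 m

Pipe 1: V = 1.804 m/s, Re = 2.38×10^5, ε/D = 1.13×10^-4, f = 0.01607, h_1 = f(L/D)V²/2g = 19.21 m
Pipe 2: V = 0.9797 m/s, Re = 1.75×10^5, ε/D = 4.82×10^-4, f = 0.01908, h_2 = f(L/D)V²/2g = 4.872 m
Series → Q common, losses add: H = Σh = 24.08 m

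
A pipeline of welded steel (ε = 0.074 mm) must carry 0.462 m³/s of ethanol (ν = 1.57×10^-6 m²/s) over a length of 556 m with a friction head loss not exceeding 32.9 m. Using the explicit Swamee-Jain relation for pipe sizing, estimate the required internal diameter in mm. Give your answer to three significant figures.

Swamee-Jain (Type III): D = 0.66·[ε^1.25·(LQ²/(gh_f))^4.75 + ν·Q^9.4·(L/(gh_f))^5.2]^0.04
LQ²/(gh_f) = 0.3677; L/(gh_f) = 1.723
Term 1 = ε^1.25·(…)^4.75 = 5.92×10^-8; Term 2 = ν·Q^9.4·(…)^5.2 = 1.87×10^-8
D = 0.66·(5.92×10^-8 + 1.87×10^-8)^0.04 = 0.3429 m = 343 mm
Check: V = 5.00 m/s, Re = 1.09×10^6, f = 0.01487, h_f = 30.7 m ≈ 32.9 m ✓

D ≈ 343 mm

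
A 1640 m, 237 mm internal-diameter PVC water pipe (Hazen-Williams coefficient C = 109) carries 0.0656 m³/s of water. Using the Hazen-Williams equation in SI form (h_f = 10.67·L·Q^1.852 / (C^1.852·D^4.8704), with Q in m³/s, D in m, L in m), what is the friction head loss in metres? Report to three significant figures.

h_f ≈ 21.1 m

h_f = 10.67·1640·0.0656^1.852 / (109^1.852·0.237^4.8704) = 21.08 m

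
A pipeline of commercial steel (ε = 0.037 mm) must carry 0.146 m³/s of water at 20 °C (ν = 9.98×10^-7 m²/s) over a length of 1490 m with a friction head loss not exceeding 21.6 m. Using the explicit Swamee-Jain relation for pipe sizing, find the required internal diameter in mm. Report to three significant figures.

D ≈ 284 mm

Swamee-Jain (Type III): D = 0.66·[ε^1.25·(LQ²/(gh_f))^4.75 + ν·Q^9.4·(L/(gh_f))^5.2]^0.04
LQ²/(gh_f) = 0.1499; L/(gh_f) = 7.032
Term 1 = ε^1.25·(…)^4.75 = 3.51×10^-10; Term 2 = ν·Q^9.4·(…)^5.2 = 3.54×10^-10
D = 0.66·(3.51×10^-10 + 3.54×10^-10)^0.04 = 0.2841 m = 284 mm
Check: V = 2.30 m/s, Re = 6.56×10^5, f = 0.01442, h_f = 20.5 m ≈ 21.6 m ✓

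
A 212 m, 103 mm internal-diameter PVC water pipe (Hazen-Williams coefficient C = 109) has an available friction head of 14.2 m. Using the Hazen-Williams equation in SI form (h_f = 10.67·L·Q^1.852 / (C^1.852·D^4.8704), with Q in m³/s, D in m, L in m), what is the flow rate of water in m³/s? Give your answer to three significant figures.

Rearranging: Q = [h_f·C^1.852·D^4.8704 / (10.67·L)]^(1/1.852)
Q = [14.2·109^1.852·0.103^4.8704 / (10.67·212)]^0.540 = 0.01788 m³/s

Q ≈ 0.0179 m³/s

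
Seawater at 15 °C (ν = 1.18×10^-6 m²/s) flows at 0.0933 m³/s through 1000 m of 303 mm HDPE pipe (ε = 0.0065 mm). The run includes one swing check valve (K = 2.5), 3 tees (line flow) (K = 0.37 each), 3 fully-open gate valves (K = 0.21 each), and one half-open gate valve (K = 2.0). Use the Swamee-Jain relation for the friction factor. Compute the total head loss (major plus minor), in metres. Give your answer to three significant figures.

V = 4Q/(πD²) = 1.294 m/s; V²/2g = 0.08533 m
Re = 3.32×10^5, ε/D = 2.15×10^-5 → f = 0.01437 (Swamee-Jain)
Major: h_f = f(L/D)·V²/2g = 0.01437·3300·0.08533 = 4.046 m
Minor: ΣK = 6.24; h_m = ΣK·V²/2g = 0.5325 m
Total H_L = 4.046 + 0.5325 = 4.579 m

H_L ≈ 4.58 m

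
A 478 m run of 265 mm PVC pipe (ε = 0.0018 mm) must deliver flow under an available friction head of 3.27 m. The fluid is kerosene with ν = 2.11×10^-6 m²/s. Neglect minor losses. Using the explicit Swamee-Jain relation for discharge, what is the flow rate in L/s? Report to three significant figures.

Q ≈ 82.5 L/s

Swamee-Jain (Type II): Q = -0.965·√(gD⁵h_f/L)·ln[ε/(3.7D) + √(3.17ν²L/(gD³h_f))]
√(gD⁵h_f/L) = √(9.81·0.265⁵·3.27/478) = 0.009365
ε/(3.7D) = 1.84×10^-6; √(3.17ν²L/(gD³h_f)) = 1.06×10^-4
Q = -0.965·0.009365·ln(1.081×10^-4) = 0.08253 m³/s
Check: V = 1.50 m/s, Re = 1.88×10^5, f = 0.01578, h_f = 3.25 m ≈ 3.27 m ✓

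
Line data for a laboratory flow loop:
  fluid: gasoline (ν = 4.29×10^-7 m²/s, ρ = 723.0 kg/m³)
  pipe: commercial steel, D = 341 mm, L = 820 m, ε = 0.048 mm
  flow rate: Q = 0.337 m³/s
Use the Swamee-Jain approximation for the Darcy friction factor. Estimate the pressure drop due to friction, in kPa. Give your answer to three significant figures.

V = 4Q/(πD²) = 4·0.337/(π·0.341²) = 3.690 m/s
Re = VD/ν = 3.690·0.341/4.29×10^-7 = 2.93×10^6 → turbulent
ε/D = 0.048/341 = 1.41×10^-4
Swamee-Jain: f = 0.01333
h_f = f(L/D)V²/(2g) = 0.01333·(820/0.341)·3.690²/(2·9.81) = 22.25 m
Δp = ρg·h_f = 723.0·9.81·22.25 = 157.8 kPa

Δp ≈ 158 kPa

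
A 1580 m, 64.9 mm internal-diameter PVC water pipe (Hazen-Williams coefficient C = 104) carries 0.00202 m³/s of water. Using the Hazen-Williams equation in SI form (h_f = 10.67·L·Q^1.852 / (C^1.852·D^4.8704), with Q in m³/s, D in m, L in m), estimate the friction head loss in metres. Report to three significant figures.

h_f ≈ 19.3 m

h_f = 10.67·1580·0.00202^1.852 / (104^1.852·0.0649^4.8704) = 19.30 m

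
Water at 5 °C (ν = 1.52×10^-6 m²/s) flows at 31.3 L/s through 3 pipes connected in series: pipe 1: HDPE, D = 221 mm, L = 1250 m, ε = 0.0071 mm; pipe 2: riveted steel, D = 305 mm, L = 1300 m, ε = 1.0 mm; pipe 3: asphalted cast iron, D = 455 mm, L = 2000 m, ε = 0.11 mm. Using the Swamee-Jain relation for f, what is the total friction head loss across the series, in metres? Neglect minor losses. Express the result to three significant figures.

H ≈ 4.66 m

Pipe 1: V = 0.8160 m/s, Re = 1.19×10^5, ε/D = 3.21×10^-5, f = 0.01746, h_1 = f(L/D)V²/2g = 3.351 m
Pipe 2: V = 0.4284 m/s, Re = 8.60×10^4, ε/D = 0.00328, f = 0.02852, h_2 = f(L/D)V²/2g = 1.137 m
Pipe 3: V = 0.1925 m/s, Re = 5.76×10^4, ε/D = 2.42×10^-4, f = 0.02113, h_3 = f(L/D)V²/2g = 0.1754 m
Series → Q common, losses add: H = Σh = 4.663 m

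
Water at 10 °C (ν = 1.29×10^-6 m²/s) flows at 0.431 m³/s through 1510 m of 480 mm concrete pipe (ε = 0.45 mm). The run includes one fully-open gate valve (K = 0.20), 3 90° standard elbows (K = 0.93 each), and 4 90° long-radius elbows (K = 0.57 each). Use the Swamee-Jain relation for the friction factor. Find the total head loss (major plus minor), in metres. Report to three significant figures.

V = 4Q/(πD²) = 2.382 m/s; V²/2g = 0.2891 m
Re = 8.86×10^5, ε/D = 9.38×10^-4 → f = 0.01979 (Swamee-Jain)
Major: h_f = f(L/D)·V²/2g = 0.01979·3146·0.2891 = 18.00 m
Minor: ΣK = 5.27; h_m = ΣK·V²/2g = 1.524 m
Total H_L = 18.00 + 1.524 = 19.52 m

H_L ≈ 19.5 m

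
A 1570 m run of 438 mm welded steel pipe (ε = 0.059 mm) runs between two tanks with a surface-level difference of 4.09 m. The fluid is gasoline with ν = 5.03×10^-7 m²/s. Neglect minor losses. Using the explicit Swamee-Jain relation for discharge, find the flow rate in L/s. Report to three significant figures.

Swamee-Jain (Type II): Q = -0.965·√(gD⁵h_f/L)·ln[ε/(3.7D) + √(3.17ν²L/(gD³h_f))]
√(gD⁵h_f/L) = √(9.81·0.438⁵·4.09/1570) = 0.02030
ε/(3.7D) = 3.64×10^-5; √(3.17ν²L/(gD³h_f)) = 1.93×10^-5
Q = -0.965·0.02030·ln(5.573×10^-5) = 0.1918 m³/s
Check: V = 1.27 m/s, Re = 1.11×10^6, f = 0.01389, h_f = 4.11 m ≈ 4.09 m ✓

Q ≈ 192 L/s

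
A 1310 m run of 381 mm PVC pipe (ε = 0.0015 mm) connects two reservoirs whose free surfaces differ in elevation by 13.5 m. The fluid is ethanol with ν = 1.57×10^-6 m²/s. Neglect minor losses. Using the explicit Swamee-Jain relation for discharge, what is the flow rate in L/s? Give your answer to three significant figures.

Swamee-Jain (Type II): Q = -0.965·√(gD⁵h_f/L)·ln[ε/(3.7D) + √(3.17ν²L/(gD³h_f))]
√(gD⁵h_f/L) = √(9.81·0.381⁵·13.5/1310) = 0.02849
ε/(3.7D) = 1.06×10^-6; √(3.17ν²L/(gD³h_f)) = 3.74×10^-5
Q = -0.965·0.02849·ln(3.845×10^-5) = 0.2795 m³/s
Check: V = 2.45 m/s, Re = 5.95×10^5, f = 0.01276, h_f = 13.4 m ≈ 13.5 m ✓

Q ≈ 279 L/s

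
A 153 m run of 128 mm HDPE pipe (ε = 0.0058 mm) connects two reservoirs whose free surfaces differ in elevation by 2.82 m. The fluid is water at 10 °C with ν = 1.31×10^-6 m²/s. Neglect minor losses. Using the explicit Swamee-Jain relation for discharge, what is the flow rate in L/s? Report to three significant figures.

Swamee-Jain (Type II): Q = -0.965·√(gD⁵h_f/L)·ln[ε/(3.7D) + √(3.17ν²L/(gD³h_f))]
√(gD⁵h_f/L) = √(9.81·0.128⁵·2.82/153) = 0.002493
ε/(3.7D) = 1.22×10^-5; √(3.17ν²L/(gD³h_f)) = 1.20×10^-4
Q = -0.965·0.002493·ln(1.320×10^-4) = 0.02149 m³/s
Check: V = 1.67 m/s, Re = 1.63×10^5, f = 0.01653, h_f = 2.81 m ≈ 2.82 m ✓

Q ≈ 21.5 L/s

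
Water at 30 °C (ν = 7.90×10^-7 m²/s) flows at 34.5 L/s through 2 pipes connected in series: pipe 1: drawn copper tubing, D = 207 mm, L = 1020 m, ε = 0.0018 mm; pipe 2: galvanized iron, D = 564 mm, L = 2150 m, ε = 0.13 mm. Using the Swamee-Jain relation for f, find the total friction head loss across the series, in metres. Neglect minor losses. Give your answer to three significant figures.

H ≈ 3.97 m

Pipe 1: V = 1.025 m/s, Re = 2.69×10^5, ε/D = 8.70×10^-6, f = 0.01477, h_1 = f(L/D)V²/2g = 3.899 m
Pipe 2: V = 0.1381 m/s, Re = 9.86×10^4, ε/D = 2.30×10^-4, f = 0.01920, h_2 = f(L/D)V²/2g = 0.07112 m
Series → Q common, losses add: H = Σh = 3.970 m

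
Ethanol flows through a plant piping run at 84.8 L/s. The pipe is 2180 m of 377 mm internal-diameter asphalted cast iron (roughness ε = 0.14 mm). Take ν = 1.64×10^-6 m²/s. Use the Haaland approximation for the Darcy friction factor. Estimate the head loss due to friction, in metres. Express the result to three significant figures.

h_f ≈ 3.09 m

V = 4Q/(πD²) = 4·0.0848/(π·0.377²) = 0.7597 m/s
Re = VD/ν = 0.7597·0.377/1.64×10^-6 = 1.75×10^5 → turbulent
ε/D = 0.14/377 = 3.71×10^-4
Haaland: f = 0.01819
h_f = f(L/D)V²/(2g) = 0.01819·(2180/0.377)·0.7597²/(2·9.81) = 3.094 m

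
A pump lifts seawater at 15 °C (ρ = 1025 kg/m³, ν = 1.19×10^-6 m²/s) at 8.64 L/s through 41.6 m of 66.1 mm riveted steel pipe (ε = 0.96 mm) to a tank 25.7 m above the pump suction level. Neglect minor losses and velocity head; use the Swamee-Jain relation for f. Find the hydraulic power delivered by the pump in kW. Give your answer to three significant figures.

V = 4Q/(πD²) = 2.518 m/s; Re = 1.40×10^5; ε/D = 0.0145; f = 0.04371
h_f = f(L/D)V²/2g = 8.888 m
Total head H = z + h_f = 25.7 + 8.888 = 34.59 m
P_hyd = ρgQH = 1025·9.81·0.00864·34.59 = 3.005 kW

P_hyd ≈ 3.00 kW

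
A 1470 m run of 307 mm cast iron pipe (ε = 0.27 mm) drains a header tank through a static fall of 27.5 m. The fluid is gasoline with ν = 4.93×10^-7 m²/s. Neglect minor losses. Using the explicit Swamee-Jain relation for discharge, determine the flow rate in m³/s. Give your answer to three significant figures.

Swamee-Jain (Type II): Q = -0.965·√(gD⁵h_f/L)·ln[ε/(3.7D) + √(3.17ν²L/(gD³h_f))]
√(gD⁵h_f/L) = √(9.81·0.307⁵·27.5/1470) = 0.02237
ε/(3.7D) = 2.38×10^-4; √(3.17ν²L/(gD³h_f)) = 1.20×10^-5
Q = -0.965·0.02237·ln(2.497×10^-4) = 0.1791 m³/s
Check: V = 2.42 m/s, Re = 1.51×10^6, f = 0.01933, h_f = 27.6 m ≈ 27.5 m ✓

Q ≈ 0.179 m³/s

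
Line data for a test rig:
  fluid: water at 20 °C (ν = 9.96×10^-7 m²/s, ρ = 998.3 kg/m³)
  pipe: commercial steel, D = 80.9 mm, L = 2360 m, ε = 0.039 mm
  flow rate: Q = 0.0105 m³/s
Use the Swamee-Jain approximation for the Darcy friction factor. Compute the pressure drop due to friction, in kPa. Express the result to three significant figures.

Δp ≈ 1170 kPa

V = 4Q/(πD²) = 4·0.0105/(π·0.0809²) = 2.043 m/s
Re = VD/ν = 2.043·0.0809/9.96×10^-7 = 1.66×10^5 → turbulent
ε/D = 0.039/80.9 = 4.82×10^-4
Swamee-Jain: f = 0.01918
h_f = f(L/D)V²/(2g) = 0.01918·(2360/0.0809)·2.043²/(2·9.81) = 119.0 m
Δp = ρg·h_f = 998.3·9.81·119.0 = 1165 kPa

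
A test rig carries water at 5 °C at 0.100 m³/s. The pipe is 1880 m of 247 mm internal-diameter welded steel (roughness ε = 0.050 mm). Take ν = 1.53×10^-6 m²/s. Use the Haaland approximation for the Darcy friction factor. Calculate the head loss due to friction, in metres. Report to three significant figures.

h_f ≈ 26.8 m

V = 4Q/(πD²) = 4·0.100/(π·0.247²) = 2.087 m/s
Re = VD/ν = 2.087·0.247/1.53×10^-6 = 3.37×10^5 → turbulent
ε/D = 0.050/247 = 2.02×10^-4
Haaland: f = 0.01588
h_f = f(L/D)V²/(2g) = 0.01588·(1880/0.247)·2.087²/(2·9.81) = 26.84 m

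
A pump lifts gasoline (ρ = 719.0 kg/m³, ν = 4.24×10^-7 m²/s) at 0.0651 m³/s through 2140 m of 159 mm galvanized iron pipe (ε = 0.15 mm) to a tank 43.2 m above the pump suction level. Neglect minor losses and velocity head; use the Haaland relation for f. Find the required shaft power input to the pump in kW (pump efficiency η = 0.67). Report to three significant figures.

P_shaft ≈ 129 kW

V = 4Q/(πD²) = 3.279 m/s; Re = 1.23×10^6; ε/D = 9.43×10^-4; f = 0.01963
h_f = f(L/D)V²/2g = 144.7 m
Total head H = z + h_f = 43.2 + 144.7 = 187.9 m
P_hyd = ρgQH = 719.0·9.81·0.0651·187.9 = 86.29 kW
P_shaft = P_hyd/η = 86.29/0.67 = 128.8 kW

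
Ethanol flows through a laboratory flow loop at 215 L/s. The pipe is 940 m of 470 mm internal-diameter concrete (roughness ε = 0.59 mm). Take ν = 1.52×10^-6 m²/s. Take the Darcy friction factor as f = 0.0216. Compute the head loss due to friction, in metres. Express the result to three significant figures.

V = 4Q/(πD²) = 4·0.215/(π·0.470²) = 1.239 m/s
h_f = f(L/D)V²/(2g) = 0.02160·(940/0.470)·1.239²/(2·9.81) = 3.381 m

h_f ≈ 3.38 m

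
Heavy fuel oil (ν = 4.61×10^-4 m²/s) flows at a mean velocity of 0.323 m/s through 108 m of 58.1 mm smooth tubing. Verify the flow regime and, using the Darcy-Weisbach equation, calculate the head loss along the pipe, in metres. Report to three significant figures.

h_f ≈ 15.5 m

Re = VD/ν = 0.323·0.05810/4.61×10^-4 = 40.7 → laminar (Re < 2300)
f = 64/Re = 1.572
h_f = f(L/D)V²/(2g) = 1.572·(108/0.05810)·0.323²/(2·9.81) = 15.54 m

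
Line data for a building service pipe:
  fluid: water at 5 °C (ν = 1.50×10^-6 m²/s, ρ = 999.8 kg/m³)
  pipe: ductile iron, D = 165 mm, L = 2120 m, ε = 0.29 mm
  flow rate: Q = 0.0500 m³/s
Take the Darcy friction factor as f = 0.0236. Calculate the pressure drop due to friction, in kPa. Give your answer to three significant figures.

Δp ≈ 829 kPa

V = 4Q/(πD²) = 4·0.0500/(π·0.165²) = 2.338 m/s
h_f = f(L/D)V²/(2g) = 0.02360·(2120/0.165)·2.338²/(2·9.81) = 84.51 m
Δp = ρg·h_f = 999.8·9.81·84.51 = 828.8 kPa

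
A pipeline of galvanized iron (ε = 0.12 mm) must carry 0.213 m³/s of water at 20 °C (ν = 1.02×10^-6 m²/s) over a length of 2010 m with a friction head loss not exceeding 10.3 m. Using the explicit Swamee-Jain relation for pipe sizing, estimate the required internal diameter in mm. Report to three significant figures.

D ≈ 417 mm

Swamee-Jain (Type III): D = 0.66·[ε^1.25·(LQ²/(gh_f))^4.75 + ν·Q^9.4·(L/(gh_f))^5.2]^0.04
LQ²/(gh_f) = 0.9025; L/(gh_f) = 19.89
Term 1 = ε^1.25·(…)^4.75 = 7.72×10^-6; Term 2 = ν·Q^9.4·(…)^5.2 = 2.81×10^-6
D = 0.66·(7.72×10^-6 + 2.81×10^-6)^0.04 = 0.4173 m = 417 mm
Check: V = 1.56 m/s, Re = 6.37×10^5, f = 0.01602, h_f = 9.54 m ≈ 10.3 m ✓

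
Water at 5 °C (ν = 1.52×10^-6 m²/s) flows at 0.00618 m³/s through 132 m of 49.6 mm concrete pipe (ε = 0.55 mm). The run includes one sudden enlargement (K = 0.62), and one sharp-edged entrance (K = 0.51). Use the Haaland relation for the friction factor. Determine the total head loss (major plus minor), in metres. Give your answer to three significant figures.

V = 4Q/(πD²) = 3.198 m/s; V²/2g = 0.5214 m
Re = 1.04×10^5, ε/D = 0.0111 → f = 0.03985 (Haaland)
Major: h_f = f(L/D)·V²/2g = 0.03985·2661·0.5214 = 55.29 m
Minor: ΣK = 1.13; h_m = ΣK·V²/2g = 0.5892 m
Total H_L = 55.29 + 0.5892 = 55.88 m

H_L ≈ 55.9 m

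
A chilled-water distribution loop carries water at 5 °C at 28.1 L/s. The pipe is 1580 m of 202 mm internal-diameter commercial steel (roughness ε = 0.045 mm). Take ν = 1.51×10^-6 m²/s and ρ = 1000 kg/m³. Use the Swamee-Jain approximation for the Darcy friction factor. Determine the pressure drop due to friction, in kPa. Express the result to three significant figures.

V = 4Q/(πD²) = 4·0.0281/(π·0.202²) = 0.8768 m/s
Re = VD/ν = 0.8768·0.202/1.51×10^-6 = 1.17×10^5 → turbulent
ε/D = 0.045/202 = 2.23×10^-4
Swamee-Jain: f = 0.01864
h_f = f(L/D)V²/(2g) = 0.01864·(1580/0.202)·0.8768²/(2·9.81) = 5.712 m
Δp = ρg·h_f = 1000·9.81·5.712 = 56.03 kPa

Δp ≈ 56.0 kPa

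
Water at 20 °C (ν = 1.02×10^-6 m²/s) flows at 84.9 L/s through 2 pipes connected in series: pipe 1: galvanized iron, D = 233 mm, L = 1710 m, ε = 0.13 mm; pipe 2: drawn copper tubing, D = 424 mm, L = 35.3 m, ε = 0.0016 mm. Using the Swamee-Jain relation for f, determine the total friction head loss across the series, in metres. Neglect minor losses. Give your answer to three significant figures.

H ≈ 27.0 m

Pipe 1: V = 1.991 m/s, Re = 4.55×10^5, ε/D = 5.58×10^-4, f = 0.01821, h_1 = f(L/D)V²/2g = 27.01 m
Pipe 2: V = 0.6013 m/s, Re = 2.50×10^5, ε/D = 3.77×10^-6, f = 0.01492, h_2 = f(L/D)V²/2g = 0.02289 m
Series → Q common, losses add: H = Σh = 27.03 m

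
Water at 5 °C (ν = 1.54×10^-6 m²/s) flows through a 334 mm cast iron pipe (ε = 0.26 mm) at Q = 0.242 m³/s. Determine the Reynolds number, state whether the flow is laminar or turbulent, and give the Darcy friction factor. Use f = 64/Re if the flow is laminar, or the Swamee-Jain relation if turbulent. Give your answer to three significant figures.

V = 4Q/(πD²) = 2.762 m/s
Re = VD/ν = 2.762·0.334/1.54×10^-6 = 5.99×10^5
Re > 4000 → turbulent; ε/D = 7.78×10^-4
Swamee-Jain: f = 0.01921

Re ≈ 5.99×10^5; turbulent; f ≈ 0.0192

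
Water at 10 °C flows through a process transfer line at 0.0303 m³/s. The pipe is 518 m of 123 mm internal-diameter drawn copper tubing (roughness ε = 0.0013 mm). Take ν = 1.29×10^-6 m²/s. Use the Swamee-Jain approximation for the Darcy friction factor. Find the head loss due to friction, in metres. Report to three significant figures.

V = 4Q/(πD²) = 4·0.0303/(π·0.123²) = 2.550 m/s
Re = VD/ν = 2.550·0.123/1.29×10^-6 = 2.43×10^5 → turbulent
ε/D = 0.0013/123 = 1.06×10^-5
Swamee-Jain: f = 0.01507
h_f = f(L/D)V²/(2g) = 0.01507·(518/0.123)·2.550²/(2·9.81) = 21.03 m

h_f ≈ 21.0 m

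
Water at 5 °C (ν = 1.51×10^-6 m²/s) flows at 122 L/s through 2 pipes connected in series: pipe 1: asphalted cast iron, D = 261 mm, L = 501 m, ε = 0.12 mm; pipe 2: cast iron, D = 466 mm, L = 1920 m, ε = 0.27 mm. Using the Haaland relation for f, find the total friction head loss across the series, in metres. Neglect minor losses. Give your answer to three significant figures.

Pipe 1: V = 2.280 m/s, Re = 3.94×10^5, ε/D = 4.60×10^-4, f = 0.01753, h_1 = f(L/D)V²/2g = 8.919 m
Pipe 2: V = 0.7153 m/s, Re = 2.21×10^5, ε/D = 5.79×10^-4, f = 0.01890, h_2 = f(L/D)V²/2g = 2.031 m
Series → Q common, losses add: H = Σh = 10.95 m

H ≈ 10.9 m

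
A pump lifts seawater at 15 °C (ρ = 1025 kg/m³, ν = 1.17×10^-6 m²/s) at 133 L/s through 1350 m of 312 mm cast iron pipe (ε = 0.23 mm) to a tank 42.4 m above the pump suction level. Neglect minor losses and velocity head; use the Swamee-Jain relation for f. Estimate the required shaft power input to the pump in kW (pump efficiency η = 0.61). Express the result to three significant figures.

V = 4Q/(πD²) = 1.740 m/s; Re = 4.64×10^5; ε/D = 7.37×10^-4; f = 0.01917
h_f = f(L/D)V²/2g = 12.80 m
Total head H = z + h_f = 42.4 + 12.80 = 55.20 m
P_hyd = ρgQH = 1025·9.81·0.133·55.20 = 73.82 kW
P_shaft = P_hyd/η = 73.82/0.61 = 121.0 kW

P_shaft ≈ 121 kW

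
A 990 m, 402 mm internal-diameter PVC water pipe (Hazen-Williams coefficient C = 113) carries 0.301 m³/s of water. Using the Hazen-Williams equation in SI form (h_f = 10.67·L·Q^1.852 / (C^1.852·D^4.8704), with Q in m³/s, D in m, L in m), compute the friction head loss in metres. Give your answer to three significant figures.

h_f ≈ 15.3 m

h_f = 10.67·990·0.301^1.852 / (113^1.852·0.402^4.8704) = 15.25 m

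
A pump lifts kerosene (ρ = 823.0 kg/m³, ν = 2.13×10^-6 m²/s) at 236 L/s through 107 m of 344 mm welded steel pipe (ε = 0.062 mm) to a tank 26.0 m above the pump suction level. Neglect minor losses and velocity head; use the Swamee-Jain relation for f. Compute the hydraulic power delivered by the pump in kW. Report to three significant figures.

P_hyd ≈ 52.6 kW

V = 4Q/(πD²) = 2.539 m/s; Re = 4.10×10^5; ε/D = 1.80×10^-4; f = 0.01561
h_f = f(L/D)V²/2g = 1.596 m
Total head H = z + h_f = 26.0 + 1.596 = 27.60 m
P_hyd = ρgQH = 823.0·9.81·0.236·27.60 = 52.58 kW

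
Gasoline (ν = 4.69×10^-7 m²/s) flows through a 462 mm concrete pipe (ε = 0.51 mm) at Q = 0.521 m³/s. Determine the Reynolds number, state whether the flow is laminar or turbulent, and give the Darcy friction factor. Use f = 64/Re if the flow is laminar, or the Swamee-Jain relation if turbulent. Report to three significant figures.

Re ≈ 3.06×10^6; turbulent; f ≈ 0.0203

V = 4Q/(πD²) = 3.108 m/s
Re = VD/ν = 3.108·0.462/4.69×10^-7 = 3.06×10^6
Re > 4000 → turbulent; ε/D = 0.00110
Swamee-Jain: f = 0.02025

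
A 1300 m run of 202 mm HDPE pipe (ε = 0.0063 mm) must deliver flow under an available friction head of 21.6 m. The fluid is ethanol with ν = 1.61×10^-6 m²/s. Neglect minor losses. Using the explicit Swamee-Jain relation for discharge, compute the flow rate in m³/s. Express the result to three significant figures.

Swamee-Jain (Type II): Q = -0.965·√(gD⁵h_f/L)·ln[ε/(3.7D) + √(3.17ν²L/(gD³h_f))]
√(gD⁵h_f/L) = √(9.81·0.202⁵·21.6/1300) = 0.007404
ε/(3.7D) = 8.43×10^-6; √(3.17ν²L/(gD³h_f)) = 7.82×10^-5
Q = -0.965·0.007404·ln(8.663×10^-5) = 0.06683 m³/s
Check: V = 2.09 m/s, Re = 2.62×10^5, f = 0.01508, h_f = 21.5 m ≈ 21.6 m ✓

Q ≈ 0.0668 m³/s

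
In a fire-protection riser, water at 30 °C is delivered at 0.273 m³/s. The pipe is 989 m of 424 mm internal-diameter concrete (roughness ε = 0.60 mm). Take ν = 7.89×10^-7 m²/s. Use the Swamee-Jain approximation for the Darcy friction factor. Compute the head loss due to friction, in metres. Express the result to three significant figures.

h_f ≈ 9.65 m

V = 4Q/(πD²) = 4·0.273/(π·0.424²) = 1.933 m/s
Re = VD/ν = 1.933·0.424/7.89×10^-7 = 1.04×10^6 → turbulent
ε/D = 0.60/424 = 0.00142
Swamee-Jain: f = 0.02172
h_f = f(L/D)V²/(2g) = 0.02172·(989/0.424)·1.933²/(2·9.81) = 9.651 m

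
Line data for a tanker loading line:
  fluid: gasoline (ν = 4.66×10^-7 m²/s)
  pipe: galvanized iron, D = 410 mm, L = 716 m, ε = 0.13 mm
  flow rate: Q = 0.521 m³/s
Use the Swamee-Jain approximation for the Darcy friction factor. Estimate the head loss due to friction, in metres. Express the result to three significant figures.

V = 4Q/(πD²) = 4·0.521/(π·0.410²) = 3.946 m/s
Re = VD/ν = 3.946·0.410/4.66×10^-7 = 3.47×10^6 → turbulent
ε/D = 0.13/410 = 3.17×10^-4
Swamee-Jain: f = 0.01539
h_f = f(L/D)V²/(2g) = 0.01539·(716/0.410)·3.946²/(2·9.81) = 21.33 m

h_f ≈ 21.3 m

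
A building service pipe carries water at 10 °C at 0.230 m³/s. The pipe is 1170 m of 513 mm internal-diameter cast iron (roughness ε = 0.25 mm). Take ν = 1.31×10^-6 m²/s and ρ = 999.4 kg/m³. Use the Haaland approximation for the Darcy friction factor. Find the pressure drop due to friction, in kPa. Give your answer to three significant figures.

V = 4Q/(πD²) = 4·0.230/(π·0.513²) = 1.113 m/s
Re = VD/ν = 1.113·0.513/1.31×10^-6 = 4.36×10^5 → turbulent
ε/D = 0.25/513 = 4.87×10^-4
Haaland: f = 0.01761
h_f = f(L/D)V²/(2g) = 0.01761·(1170/0.513)·1.113²/(2·9.81) = 2.535 m
Δp = ρg·h_f = 999.4·9.81·2.535 = 24.85 kPa

Δp ≈ 24.9 kPa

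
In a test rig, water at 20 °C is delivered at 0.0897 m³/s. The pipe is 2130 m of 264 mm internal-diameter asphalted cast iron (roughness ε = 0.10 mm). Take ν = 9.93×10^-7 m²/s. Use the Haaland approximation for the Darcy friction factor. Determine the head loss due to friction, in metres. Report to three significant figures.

h_f ≈ 18.6 m

V = 4Q/(πD²) = 4·0.0897/(π·0.264²) = 1.639 m/s
Re = VD/ν = 1.639·0.264/9.93×10^-7 = 4.36×10^5 → turbulent
ε/D = 0.10/264 = 3.79×10^-4
Haaland: f = 0.01689
h_f = f(L/D)V²/(2g) = 0.01689·(2130/0.264)·1.639²/(2·9.81) = 18.65 m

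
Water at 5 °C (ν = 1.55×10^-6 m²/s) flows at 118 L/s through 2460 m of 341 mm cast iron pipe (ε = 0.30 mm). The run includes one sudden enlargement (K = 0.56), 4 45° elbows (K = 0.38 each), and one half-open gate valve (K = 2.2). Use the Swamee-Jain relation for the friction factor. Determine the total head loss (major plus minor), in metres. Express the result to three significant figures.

V = 4Q/(πD²) = 1.292 m/s; V²/2g = 0.08509 m
Re = 2.84×10^5, ε/D = 8.80×10^-4 → f = 0.02029 (Swamee-Jain)
Major: h_f = f(L/D)·V²/2g = 0.02029·7214·0.08509 = 12.45 m
Minor: ΣK = 4.28; h_m = ΣK·V²/2g = 0.3642 m
Total H_L = 12.45 + 0.3642 = 12.82 m

H_L ≈ 12.8 m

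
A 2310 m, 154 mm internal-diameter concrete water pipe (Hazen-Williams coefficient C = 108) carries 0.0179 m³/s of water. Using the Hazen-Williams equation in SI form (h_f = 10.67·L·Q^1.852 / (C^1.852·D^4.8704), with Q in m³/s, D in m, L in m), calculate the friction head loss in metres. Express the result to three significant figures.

h_f ≈ 22.2 m

h_f = 10.67·2310·0.0179^1.852 / (108^1.852·0.154^4.8704) = 22.25 m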